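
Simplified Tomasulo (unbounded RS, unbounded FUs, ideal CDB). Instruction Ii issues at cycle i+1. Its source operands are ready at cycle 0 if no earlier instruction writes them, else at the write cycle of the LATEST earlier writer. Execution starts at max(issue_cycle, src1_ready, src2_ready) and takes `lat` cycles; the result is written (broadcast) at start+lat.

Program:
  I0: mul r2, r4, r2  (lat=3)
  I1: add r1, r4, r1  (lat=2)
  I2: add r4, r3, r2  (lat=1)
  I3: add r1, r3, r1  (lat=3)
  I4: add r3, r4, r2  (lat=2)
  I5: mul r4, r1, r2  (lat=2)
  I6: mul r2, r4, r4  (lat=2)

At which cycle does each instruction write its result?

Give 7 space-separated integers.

Answer: 4 4 5 7 7 9 11

Derivation:
I0 mul r2: issue@1 deps=(None,None) exec_start@1 write@4
I1 add r1: issue@2 deps=(None,None) exec_start@2 write@4
I2 add r4: issue@3 deps=(None,0) exec_start@4 write@5
I3 add r1: issue@4 deps=(None,1) exec_start@4 write@7
I4 add r3: issue@5 deps=(2,0) exec_start@5 write@7
I5 mul r4: issue@6 deps=(3,0) exec_start@7 write@9
I6 mul r2: issue@7 deps=(5,5) exec_start@9 write@11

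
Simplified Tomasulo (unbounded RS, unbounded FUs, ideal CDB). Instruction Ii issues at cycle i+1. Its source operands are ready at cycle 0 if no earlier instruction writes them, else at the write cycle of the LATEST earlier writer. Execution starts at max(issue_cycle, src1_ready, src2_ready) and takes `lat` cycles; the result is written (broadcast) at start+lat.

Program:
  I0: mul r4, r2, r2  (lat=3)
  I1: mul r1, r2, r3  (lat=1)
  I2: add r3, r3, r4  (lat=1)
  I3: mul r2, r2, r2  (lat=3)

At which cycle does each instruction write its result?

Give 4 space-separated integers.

I0 mul r4: issue@1 deps=(None,None) exec_start@1 write@4
I1 mul r1: issue@2 deps=(None,None) exec_start@2 write@3
I2 add r3: issue@3 deps=(None,0) exec_start@4 write@5
I3 mul r2: issue@4 deps=(None,None) exec_start@4 write@7

Answer: 4 3 5 7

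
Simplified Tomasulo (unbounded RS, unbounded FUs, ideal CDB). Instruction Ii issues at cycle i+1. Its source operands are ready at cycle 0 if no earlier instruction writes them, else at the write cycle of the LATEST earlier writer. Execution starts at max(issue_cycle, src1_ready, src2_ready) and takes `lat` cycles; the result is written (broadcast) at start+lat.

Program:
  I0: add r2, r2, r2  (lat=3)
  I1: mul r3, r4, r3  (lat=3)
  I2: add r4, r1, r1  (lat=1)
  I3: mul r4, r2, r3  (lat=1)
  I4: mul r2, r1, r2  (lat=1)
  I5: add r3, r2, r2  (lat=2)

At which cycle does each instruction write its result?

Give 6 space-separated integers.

Answer: 4 5 4 6 6 8

Derivation:
I0 add r2: issue@1 deps=(None,None) exec_start@1 write@4
I1 mul r3: issue@2 deps=(None,None) exec_start@2 write@5
I2 add r4: issue@3 deps=(None,None) exec_start@3 write@4
I3 mul r4: issue@4 deps=(0,1) exec_start@5 write@6
I4 mul r2: issue@5 deps=(None,0) exec_start@5 write@6
I5 add r3: issue@6 deps=(4,4) exec_start@6 write@8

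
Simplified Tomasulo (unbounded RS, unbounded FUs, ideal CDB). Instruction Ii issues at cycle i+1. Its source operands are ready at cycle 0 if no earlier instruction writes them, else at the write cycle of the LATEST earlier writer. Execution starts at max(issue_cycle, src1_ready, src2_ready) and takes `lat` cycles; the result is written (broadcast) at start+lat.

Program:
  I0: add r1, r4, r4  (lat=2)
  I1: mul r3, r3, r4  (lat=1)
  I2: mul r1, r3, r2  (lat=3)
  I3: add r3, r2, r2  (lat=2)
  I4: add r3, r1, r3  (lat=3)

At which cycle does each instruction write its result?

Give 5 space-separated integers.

Answer: 3 3 6 6 9

Derivation:
I0 add r1: issue@1 deps=(None,None) exec_start@1 write@3
I1 mul r3: issue@2 deps=(None,None) exec_start@2 write@3
I2 mul r1: issue@3 deps=(1,None) exec_start@3 write@6
I3 add r3: issue@4 deps=(None,None) exec_start@4 write@6
I4 add r3: issue@5 deps=(2,3) exec_start@6 write@9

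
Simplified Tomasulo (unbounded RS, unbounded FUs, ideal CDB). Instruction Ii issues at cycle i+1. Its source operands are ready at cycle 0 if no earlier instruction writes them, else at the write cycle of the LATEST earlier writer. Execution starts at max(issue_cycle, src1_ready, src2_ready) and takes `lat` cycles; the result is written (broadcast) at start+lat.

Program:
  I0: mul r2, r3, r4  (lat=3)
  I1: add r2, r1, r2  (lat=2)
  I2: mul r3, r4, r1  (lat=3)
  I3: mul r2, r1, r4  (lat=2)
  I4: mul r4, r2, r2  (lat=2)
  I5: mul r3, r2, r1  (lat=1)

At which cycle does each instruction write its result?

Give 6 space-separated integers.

Answer: 4 6 6 6 8 7

Derivation:
I0 mul r2: issue@1 deps=(None,None) exec_start@1 write@4
I1 add r2: issue@2 deps=(None,0) exec_start@4 write@6
I2 mul r3: issue@3 deps=(None,None) exec_start@3 write@6
I3 mul r2: issue@4 deps=(None,None) exec_start@4 write@6
I4 mul r4: issue@5 deps=(3,3) exec_start@6 write@8
I5 mul r3: issue@6 deps=(3,None) exec_start@6 write@7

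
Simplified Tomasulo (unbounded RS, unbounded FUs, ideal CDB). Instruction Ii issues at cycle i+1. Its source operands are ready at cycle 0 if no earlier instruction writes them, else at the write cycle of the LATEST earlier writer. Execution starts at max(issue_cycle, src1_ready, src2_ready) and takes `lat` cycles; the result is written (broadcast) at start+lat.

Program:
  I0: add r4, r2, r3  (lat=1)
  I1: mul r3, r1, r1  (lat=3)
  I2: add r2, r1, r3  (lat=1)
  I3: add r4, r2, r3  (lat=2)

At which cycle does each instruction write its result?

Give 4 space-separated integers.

I0 add r4: issue@1 deps=(None,None) exec_start@1 write@2
I1 mul r3: issue@2 deps=(None,None) exec_start@2 write@5
I2 add r2: issue@3 deps=(None,1) exec_start@5 write@6
I3 add r4: issue@4 deps=(2,1) exec_start@6 write@8

Answer: 2 5 6 8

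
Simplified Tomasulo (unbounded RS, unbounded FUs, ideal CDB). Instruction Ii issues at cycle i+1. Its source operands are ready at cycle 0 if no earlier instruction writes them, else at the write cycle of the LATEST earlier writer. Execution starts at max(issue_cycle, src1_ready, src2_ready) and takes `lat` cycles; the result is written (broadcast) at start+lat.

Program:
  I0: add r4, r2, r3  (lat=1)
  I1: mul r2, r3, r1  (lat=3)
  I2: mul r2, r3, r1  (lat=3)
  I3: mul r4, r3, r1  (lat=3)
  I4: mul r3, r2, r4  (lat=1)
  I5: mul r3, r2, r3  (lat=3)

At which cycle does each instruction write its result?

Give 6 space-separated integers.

I0 add r4: issue@1 deps=(None,None) exec_start@1 write@2
I1 mul r2: issue@2 deps=(None,None) exec_start@2 write@5
I2 mul r2: issue@3 deps=(None,None) exec_start@3 write@6
I3 mul r4: issue@4 deps=(None,None) exec_start@4 write@7
I4 mul r3: issue@5 deps=(2,3) exec_start@7 write@8
I5 mul r3: issue@6 deps=(2,4) exec_start@8 write@11

Answer: 2 5 6 7 8 11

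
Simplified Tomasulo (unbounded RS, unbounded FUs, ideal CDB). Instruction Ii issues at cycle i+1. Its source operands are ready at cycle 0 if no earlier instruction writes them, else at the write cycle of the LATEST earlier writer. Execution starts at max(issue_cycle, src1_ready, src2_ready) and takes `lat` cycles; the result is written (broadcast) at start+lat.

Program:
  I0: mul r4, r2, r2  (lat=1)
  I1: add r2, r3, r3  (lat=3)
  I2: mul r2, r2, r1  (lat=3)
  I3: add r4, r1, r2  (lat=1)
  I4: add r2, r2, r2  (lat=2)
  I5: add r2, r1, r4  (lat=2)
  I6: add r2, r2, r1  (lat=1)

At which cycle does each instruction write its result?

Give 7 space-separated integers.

Answer: 2 5 8 9 10 11 12

Derivation:
I0 mul r4: issue@1 deps=(None,None) exec_start@1 write@2
I1 add r2: issue@2 deps=(None,None) exec_start@2 write@5
I2 mul r2: issue@3 deps=(1,None) exec_start@5 write@8
I3 add r4: issue@4 deps=(None,2) exec_start@8 write@9
I4 add r2: issue@5 deps=(2,2) exec_start@8 write@10
I5 add r2: issue@6 deps=(None,3) exec_start@9 write@11
I6 add r2: issue@7 deps=(5,None) exec_start@11 write@12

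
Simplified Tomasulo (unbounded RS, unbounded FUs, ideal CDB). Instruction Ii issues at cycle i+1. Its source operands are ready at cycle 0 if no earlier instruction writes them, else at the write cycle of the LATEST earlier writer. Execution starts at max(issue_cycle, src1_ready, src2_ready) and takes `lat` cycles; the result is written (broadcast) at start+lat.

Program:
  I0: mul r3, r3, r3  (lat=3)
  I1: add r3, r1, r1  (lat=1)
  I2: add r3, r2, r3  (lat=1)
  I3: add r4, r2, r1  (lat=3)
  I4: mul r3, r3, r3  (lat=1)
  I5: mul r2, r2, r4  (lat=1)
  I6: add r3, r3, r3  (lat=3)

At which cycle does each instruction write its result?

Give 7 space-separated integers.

I0 mul r3: issue@1 deps=(None,None) exec_start@1 write@4
I1 add r3: issue@2 deps=(None,None) exec_start@2 write@3
I2 add r3: issue@3 deps=(None,1) exec_start@3 write@4
I3 add r4: issue@4 deps=(None,None) exec_start@4 write@7
I4 mul r3: issue@5 deps=(2,2) exec_start@5 write@6
I5 mul r2: issue@6 deps=(None,3) exec_start@7 write@8
I6 add r3: issue@7 deps=(4,4) exec_start@7 write@10

Answer: 4 3 4 7 6 8 10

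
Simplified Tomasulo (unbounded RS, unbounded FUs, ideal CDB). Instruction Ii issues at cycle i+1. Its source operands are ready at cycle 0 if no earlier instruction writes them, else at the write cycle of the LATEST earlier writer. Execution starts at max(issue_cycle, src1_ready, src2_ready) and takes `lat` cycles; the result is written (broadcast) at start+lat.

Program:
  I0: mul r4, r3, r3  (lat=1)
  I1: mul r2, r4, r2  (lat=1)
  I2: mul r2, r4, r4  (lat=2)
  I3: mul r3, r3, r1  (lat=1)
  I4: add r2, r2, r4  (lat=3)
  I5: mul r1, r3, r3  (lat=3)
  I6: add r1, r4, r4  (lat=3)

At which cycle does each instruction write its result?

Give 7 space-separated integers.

Answer: 2 3 5 5 8 9 10

Derivation:
I0 mul r4: issue@1 deps=(None,None) exec_start@1 write@2
I1 mul r2: issue@2 deps=(0,None) exec_start@2 write@3
I2 mul r2: issue@3 deps=(0,0) exec_start@3 write@5
I3 mul r3: issue@4 deps=(None,None) exec_start@4 write@5
I4 add r2: issue@5 deps=(2,0) exec_start@5 write@8
I5 mul r1: issue@6 deps=(3,3) exec_start@6 write@9
I6 add r1: issue@7 deps=(0,0) exec_start@7 write@10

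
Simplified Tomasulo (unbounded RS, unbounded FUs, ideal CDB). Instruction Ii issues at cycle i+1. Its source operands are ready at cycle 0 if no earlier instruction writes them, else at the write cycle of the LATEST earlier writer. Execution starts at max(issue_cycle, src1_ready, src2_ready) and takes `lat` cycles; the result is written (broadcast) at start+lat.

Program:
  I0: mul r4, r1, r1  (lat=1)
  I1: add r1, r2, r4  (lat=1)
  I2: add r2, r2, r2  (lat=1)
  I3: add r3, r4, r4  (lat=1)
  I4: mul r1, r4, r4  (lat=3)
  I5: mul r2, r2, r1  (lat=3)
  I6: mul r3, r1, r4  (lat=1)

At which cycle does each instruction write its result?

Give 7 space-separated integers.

I0 mul r4: issue@1 deps=(None,None) exec_start@1 write@2
I1 add r1: issue@2 deps=(None,0) exec_start@2 write@3
I2 add r2: issue@3 deps=(None,None) exec_start@3 write@4
I3 add r3: issue@4 deps=(0,0) exec_start@4 write@5
I4 mul r1: issue@5 deps=(0,0) exec_start@5 write@8
I5 mul r2: issue@6 deps=(2,4) exec_start@8 write@11
I6 mul r3: issue@7 deps=(4,0) exec_start@8 write@9

Answer: 2 3 4 5 8 11 9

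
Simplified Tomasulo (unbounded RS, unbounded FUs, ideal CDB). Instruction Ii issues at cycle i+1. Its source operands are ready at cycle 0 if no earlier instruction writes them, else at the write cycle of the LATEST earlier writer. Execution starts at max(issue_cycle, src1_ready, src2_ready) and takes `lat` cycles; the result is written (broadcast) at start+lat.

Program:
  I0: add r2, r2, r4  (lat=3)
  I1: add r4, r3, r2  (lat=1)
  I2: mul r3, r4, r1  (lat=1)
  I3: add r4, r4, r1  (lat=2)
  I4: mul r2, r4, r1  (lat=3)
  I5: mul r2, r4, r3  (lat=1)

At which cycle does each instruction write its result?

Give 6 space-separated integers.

Answer: 4 5 6 7 10 8

Derivation:
I0 add r2: issue@1 deps=(None,None) exec_start@1 write@4
I1 add r4: issue@2 deps=(None,0) exec_start@4 write@5
I2 mul r3: issue@3 deps=(1,None) exec_start@5 write@6
I3 add r4: issue@4 deps=(1,None) exec_start@5 write@7
I4 mul r2: issue@5 deps=(3,None) exec_start@7 write@10
I5 mul r2: issue@6 deps=(3,2) exec_start@7 write@8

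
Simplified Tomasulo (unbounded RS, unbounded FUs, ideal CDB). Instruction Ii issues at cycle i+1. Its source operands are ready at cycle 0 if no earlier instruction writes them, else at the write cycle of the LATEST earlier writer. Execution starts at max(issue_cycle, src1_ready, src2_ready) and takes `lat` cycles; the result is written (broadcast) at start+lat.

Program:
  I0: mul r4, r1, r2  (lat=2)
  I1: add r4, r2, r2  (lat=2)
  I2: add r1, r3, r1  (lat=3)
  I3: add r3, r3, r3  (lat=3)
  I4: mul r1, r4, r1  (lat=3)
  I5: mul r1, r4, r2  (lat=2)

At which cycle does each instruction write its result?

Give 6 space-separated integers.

I0 mul r4: issue@1 deps=(None,None) exec_start@1 write@3
I1 add r4: issue@2 deps=(None,None) exec_start@2 write@4
I2 add r1: issue@3 deps=(None,None) exec_start@3 write@6
I3 add r3: issue@4 deps=(None,None) exec_start@4 write@7
I4 mul r1: issue@5 deps=(1,2) exec_start@6 write@9
I5 mul r1: issue@6 deps=(1,None) exec_start@6 write@8

Answer: 3 4 6 7 9 8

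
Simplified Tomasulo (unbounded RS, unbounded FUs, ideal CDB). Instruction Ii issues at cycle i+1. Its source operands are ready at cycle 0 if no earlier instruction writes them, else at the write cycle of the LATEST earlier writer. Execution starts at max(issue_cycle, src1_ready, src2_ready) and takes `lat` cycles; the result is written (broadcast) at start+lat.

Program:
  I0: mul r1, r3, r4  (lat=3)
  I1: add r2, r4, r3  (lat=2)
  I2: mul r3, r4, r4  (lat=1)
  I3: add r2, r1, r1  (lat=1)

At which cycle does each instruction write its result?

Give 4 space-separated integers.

Answer: 4 4 4 5

Derivation:
I0 mul r1: issue@1 deps=(None,None) exec_start@1 write@4
I1 add r2: issue@2 deps=(None,None) exec_start@2 write@4
I2 mul r3: issue@3 deps=(None,None) exec_start@3 write@4
I3 add r2: issue@4 deps=(0,0) exec_start@4 write@5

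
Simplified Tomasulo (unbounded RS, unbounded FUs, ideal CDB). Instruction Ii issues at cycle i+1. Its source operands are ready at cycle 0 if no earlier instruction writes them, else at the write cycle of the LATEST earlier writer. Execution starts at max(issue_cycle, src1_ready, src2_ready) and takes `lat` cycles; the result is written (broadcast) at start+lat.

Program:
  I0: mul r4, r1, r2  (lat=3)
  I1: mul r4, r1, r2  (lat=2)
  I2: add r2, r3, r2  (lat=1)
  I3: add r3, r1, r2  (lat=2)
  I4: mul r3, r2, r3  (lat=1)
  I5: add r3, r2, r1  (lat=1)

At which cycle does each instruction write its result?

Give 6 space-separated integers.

I0 mul r4: issue@1 deps=(None,None) exec_start@1 write@4
I1 mul r4: issue@2 deps=(None,None) exec_start@2 write@4
I2 add r2: issue@3 deps=(None,None) exec_start@3 write@4
I3 add r3: issue@4 deps=(None,2) exec_start@4 write@6
I4 mul r3: issue@5 deps=(2,3) exec_start@6 write@7
I5 add r3: issue@6 deps=(2,None) exec_start@6 write@7

Answer: 4 4 4 6 7 7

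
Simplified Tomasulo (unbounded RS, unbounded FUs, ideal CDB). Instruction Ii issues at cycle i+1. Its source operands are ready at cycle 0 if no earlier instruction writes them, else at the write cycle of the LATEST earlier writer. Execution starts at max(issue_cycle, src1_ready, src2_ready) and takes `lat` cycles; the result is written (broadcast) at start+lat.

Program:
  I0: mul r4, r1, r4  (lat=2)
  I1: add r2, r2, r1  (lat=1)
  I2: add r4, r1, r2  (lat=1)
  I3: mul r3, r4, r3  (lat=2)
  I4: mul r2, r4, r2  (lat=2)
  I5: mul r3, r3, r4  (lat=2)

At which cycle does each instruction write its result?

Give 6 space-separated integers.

I0 mul r4: issue@1 deps=(None,None) exec_start@1 write@3
I1 add r2: issue@2 deps=(None,None) exec_start@2 write@3
I2 add r4: issue@3 deps=(None,1) exec_start@3 write@4
I3 mul r3: issue@4 deps=(2,None) exec_start@4 write@6
I4 mul r2: issue@5 deps=(2,1) exec_start@5 write@7
I5 mul r3: issue@6 deps=(3,2) exec_start@6 write@8

Answer: 3 3 4 6 7 8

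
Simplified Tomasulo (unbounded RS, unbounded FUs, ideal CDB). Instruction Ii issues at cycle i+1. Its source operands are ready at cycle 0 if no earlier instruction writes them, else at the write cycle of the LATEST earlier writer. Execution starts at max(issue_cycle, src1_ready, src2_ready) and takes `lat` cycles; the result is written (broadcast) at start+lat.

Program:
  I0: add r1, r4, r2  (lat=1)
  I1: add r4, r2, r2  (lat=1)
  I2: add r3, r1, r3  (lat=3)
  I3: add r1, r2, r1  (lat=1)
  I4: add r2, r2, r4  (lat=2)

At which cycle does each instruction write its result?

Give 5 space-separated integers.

I0 add r1: issue@1 deps=(None,None) exec_start@1 write@2
I1 add r4: issue@2 deps=(None,None) exec_start@2 write@3
I2 add r3: issue@3 deps=(0,None) exec_start@3 write@6
I3 add r1: issue@4 deps=(None,0) exec_start@4 write@5
I4 add r2: issue@5 deps=(None,1) exec_start@5 write@7

Answer: 2 3 6 5 7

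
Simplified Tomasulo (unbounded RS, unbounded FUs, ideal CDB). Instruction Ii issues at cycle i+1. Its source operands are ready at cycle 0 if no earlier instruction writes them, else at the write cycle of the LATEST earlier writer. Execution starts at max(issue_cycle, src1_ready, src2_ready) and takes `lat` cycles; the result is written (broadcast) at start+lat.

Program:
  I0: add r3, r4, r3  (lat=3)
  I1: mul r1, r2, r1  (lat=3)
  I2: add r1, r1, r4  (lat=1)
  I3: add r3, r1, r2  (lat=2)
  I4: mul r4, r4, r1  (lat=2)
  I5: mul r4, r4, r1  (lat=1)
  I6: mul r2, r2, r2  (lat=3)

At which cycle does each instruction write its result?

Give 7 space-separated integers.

Answer: 4 5 6 8 8 9 10

Derivation:
I0 add r3: issue@1 deps=(None,None) exec_start@1 write@4
I1 mul r1: issue@2 deps=(None,None) exec_start@2 write@5
I2 add r1: issue@3 deps=(1,None) exec_start@5 write@6
I3 add r3: issue@4 deps=(2,None) exec_start@6 write@8
I4 mul r4: issue@5 deps=(None,2) exec_start@6 write@8
I5 mul r4: issue@6 deps=(4,2) exec_start@8 write@9
I6 mul r2: issue@7 deps=(None,None) exec_start@7 write@10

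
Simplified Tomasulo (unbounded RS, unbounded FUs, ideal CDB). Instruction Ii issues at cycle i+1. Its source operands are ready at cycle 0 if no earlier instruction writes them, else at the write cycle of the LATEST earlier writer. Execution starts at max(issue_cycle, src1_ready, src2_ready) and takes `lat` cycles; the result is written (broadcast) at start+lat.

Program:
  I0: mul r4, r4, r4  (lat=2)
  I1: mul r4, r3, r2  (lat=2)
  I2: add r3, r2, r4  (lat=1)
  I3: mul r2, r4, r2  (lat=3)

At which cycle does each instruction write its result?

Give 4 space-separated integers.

I0 mul r4: issue@1 deps=(None,None) exec_start@1 write@3
I1 mul r4: issue@2 deps=(None,None) exec_start@2 write@4
I2 add r3: issue@3 deps=(None,1) exec_start@4 write@5
I3 mul r2: issue@4 deps=(1,None) exec_start@4 write@7

Answer: 3 4 5 7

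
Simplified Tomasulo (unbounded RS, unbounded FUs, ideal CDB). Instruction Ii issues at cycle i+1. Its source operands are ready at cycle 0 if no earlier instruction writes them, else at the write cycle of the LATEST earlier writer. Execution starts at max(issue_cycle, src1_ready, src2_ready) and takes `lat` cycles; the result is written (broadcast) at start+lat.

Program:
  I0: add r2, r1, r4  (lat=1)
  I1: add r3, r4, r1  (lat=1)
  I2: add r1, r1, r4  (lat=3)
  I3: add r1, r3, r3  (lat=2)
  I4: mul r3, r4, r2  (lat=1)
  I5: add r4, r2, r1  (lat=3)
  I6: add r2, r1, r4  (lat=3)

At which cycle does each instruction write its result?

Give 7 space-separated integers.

I0 add r2: issue@1 deps=(None,None) exec_start@1 write@2
I1 add r3: issue@2 deps=(None,None) exec_start@2 write@3
I2 add r1: issue@3 deps=(None,None) exec_start@3 write@6
I3 add r1: issue@4 deps=(1,1) exec_start@4 write@6
I4 mul r3: issue@5 deps=(None,0) exec_start@5 write@6
I5 add r4: issue@6 deps=(0,3) exec_start@6 write@9
I6 add r2: issue@7 deps=(3,5) exec_start@9 write@12

Answer: 2 3 6 6 6 9 12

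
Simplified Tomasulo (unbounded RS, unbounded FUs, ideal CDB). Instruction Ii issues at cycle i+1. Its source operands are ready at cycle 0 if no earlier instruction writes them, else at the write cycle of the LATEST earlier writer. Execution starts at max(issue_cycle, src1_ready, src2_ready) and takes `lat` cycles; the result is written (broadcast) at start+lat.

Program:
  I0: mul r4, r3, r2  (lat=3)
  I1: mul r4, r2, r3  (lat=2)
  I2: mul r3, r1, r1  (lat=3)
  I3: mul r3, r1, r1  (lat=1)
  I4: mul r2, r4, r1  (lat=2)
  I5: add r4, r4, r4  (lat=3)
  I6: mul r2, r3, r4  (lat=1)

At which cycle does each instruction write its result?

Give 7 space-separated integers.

Answer: 4 4 6 5 7 9 10

Derivation:
I0 mul r4: issue@1 deps=(None,None) exec_start@1 write@4
I1 mul r4: issue@2 deps=(None,None) exec_start@2 write@4
I2 mul r3: issue@3 deps=(None,None) exec_start@3 write@6
I3 mul r3: issue@4 deps=(None,None) exec_start@4 write@5
I4 mul r2: issue@5 deps=(1,None) exec_start@5 write@7
I5 add r4: issue@6 deps=(1,1) exec_start@6 write@9
I6 mul r2: issue@7 deps=(3,5) exec_start@9 write@10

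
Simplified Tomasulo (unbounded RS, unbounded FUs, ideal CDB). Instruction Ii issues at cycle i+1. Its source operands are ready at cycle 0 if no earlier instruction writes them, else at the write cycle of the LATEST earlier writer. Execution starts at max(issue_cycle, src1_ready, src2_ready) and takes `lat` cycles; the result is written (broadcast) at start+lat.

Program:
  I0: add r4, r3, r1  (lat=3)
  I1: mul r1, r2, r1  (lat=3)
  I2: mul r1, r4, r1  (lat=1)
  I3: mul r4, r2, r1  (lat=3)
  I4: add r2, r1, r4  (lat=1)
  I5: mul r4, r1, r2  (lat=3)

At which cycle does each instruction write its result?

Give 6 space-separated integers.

I0 add r4: issue@1 deps=(None,None) exec_start@1 write@4
I1 mul r1: issue@2 deps=(None,None) exec_start@2 write@5
I2 mul r1: issue@3 deps=(0,1) exec_start@5 write@6
I3 mul r4: issue@4 deps=(None,2) exec_start@6 write@9
I4 add r2: issue@5 deps=(2,3) exec_start@9 write@10
I5 mul r4: issue@6 deps=(2,4) exec_start@10 write@13

Answer: 4 5 6 9 10 13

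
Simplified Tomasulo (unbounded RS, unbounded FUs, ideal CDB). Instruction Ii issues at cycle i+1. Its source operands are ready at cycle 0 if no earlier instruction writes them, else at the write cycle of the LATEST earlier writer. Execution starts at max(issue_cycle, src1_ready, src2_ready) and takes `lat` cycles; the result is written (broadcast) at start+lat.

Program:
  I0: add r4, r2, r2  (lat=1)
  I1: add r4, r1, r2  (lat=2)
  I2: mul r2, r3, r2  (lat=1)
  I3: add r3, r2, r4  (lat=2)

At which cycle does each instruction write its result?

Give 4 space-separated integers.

Answer: 2 4 4 6

Derivation:
I0 add r4: issue@1 deps=(None,None) exec_start@1 write@2
I1 add r4: issue@2 deps=(None,None) exec_start@2 write@4
I2 mul r2: issue@3 deps=(None,None) exec_start@3 write@4
I3 add r3: issue@4 deps=(2,1) exec_start@4 write@6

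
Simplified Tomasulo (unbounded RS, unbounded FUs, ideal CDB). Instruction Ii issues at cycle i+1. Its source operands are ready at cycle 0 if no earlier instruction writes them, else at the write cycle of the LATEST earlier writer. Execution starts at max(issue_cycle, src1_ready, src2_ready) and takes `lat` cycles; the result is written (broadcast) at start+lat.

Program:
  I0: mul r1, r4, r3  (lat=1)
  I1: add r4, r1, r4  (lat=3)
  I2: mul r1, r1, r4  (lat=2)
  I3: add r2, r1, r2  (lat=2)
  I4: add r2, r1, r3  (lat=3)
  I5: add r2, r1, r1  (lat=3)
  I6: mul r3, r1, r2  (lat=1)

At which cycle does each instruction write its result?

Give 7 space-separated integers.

I0 mul r1: issue@1 deps=(None,None) exec_start@1 write@2
I1 add r4: issue@2 deps=(0,None) exec_start@2 write@5
I2 mul r1: issue@3 deps=(0,1) exec_start@5 write@7
I3 add r2: issue@4 deps=(2,None) exec_start@7 write@9
I4 add r2: issue@5 deps=(2,None) exec_start@7 write@10
I5 add r2: issue@6 deps=(2,2) exec_start@7 write@10
I6 mul r3: issue@7 deps=(2,5) exec_start@10 write@11

Answer: 2 5 7 9 10 10 11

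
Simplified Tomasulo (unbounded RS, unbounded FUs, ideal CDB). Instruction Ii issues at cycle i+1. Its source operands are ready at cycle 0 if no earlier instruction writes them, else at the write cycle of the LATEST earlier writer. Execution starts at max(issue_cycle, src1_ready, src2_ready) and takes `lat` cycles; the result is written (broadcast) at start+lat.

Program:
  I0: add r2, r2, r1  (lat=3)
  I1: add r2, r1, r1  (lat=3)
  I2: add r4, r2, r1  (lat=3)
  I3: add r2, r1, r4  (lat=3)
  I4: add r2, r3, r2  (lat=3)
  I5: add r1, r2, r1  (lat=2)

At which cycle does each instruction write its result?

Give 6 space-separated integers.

Answer: 4 5 8 11 14 16

Derivation:
I0 add r2: issue@1 deps=(None,None) exec_start@1 write@4
I1 add r2: issue@2 deps=(None,None) exec_start@2 write@5
I2 add r4: issue@3 deps=(1,None) exec_start@5 write@8
I3 add r2: issue@4 deps=(None,2) exec_start@8 write@11
I4 add r2: issue@5 deps=(None,3) exec_start@11 write@14
I5 add r1: issue@6 deps=(4,None) exec_start@14 write@16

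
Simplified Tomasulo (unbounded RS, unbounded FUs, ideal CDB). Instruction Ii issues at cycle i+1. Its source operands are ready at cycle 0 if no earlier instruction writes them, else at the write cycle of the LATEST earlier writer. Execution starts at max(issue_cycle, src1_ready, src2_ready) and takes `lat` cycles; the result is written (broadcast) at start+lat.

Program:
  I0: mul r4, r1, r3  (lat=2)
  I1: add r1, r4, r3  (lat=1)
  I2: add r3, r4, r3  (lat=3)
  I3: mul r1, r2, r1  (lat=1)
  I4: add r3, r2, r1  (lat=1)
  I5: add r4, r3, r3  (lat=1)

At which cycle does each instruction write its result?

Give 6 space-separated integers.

I0 mul r4: issue@1 deps=(None,None) exec_start@1 write@3
I1 add r1: issue@2 deps=(0,None) exec_start@3 write@4
I2 add r3: issue@3 deps=(0,None) exec_start@3 write@6
I3 mul r1: issue@4 deps=(None,1) exec_start@4 write@5
I4 add r3: issue@5 deps=(None,3) exec_start@5 write@6
I5 add r4: issue@6 deps=(4,4) exec_start@6 write@7

Answer: 3 4 6 5 6 7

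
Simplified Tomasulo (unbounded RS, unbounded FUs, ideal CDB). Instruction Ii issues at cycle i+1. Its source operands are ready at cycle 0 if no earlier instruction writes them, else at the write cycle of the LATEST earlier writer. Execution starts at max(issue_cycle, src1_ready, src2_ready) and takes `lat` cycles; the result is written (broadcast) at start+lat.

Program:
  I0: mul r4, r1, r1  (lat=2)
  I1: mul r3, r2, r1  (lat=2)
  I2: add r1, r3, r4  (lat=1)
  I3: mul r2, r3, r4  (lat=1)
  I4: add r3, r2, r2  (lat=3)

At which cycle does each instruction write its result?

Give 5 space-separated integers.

Answer: 3 4 5 5 8

Derivation:
I0 mul r4: issue@1 deps=(None,None) exec_start@1 write@3
I1 mul r3: issue@2 deps=(None,None) exec_start@2 write@4
I2 add r1: issue@3 deps=(1,0) exec_start@4 write@5
I3 mul r2: issue@4 deps=(1,0) exec_start@4 write@5
I4 add r3: issue@5 deps=(3,3) exec_start@5 write@8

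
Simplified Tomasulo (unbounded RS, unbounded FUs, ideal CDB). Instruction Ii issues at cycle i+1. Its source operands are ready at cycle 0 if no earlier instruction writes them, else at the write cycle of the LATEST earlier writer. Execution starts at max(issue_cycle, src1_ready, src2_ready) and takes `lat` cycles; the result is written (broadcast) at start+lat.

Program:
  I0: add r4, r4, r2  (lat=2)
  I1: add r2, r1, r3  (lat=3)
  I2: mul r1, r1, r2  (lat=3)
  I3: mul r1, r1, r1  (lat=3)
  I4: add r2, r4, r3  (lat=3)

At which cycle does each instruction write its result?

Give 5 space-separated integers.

I0 add r4: issue@1 deps=(None,None) exec_start@1 write@3
I1 add r2: issue@2 deps=(None,None) exec_start@2 write@5
I2 mul r1: issue@3 deps=(None,1) exec_start@5 write@8
I3 mul r1: issue@4 deps=(2,2) exec_start@8 write@11
I4 add r2: issue@5 deps=(0,None) exec_start@5 write@8

Answer: 3 5 8 11 8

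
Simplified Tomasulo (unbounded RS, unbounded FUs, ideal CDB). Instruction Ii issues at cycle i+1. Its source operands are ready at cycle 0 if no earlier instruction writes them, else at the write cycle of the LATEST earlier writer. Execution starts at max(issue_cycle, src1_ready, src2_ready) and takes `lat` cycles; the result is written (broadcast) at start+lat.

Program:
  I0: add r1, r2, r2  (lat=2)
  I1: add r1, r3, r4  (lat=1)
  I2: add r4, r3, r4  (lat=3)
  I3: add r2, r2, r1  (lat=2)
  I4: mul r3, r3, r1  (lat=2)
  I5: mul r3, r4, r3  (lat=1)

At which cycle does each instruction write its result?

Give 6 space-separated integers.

Answer: 3 3 6 6 7 8

Derivation:
I0 add r1: issue@1 deps=(None,None) exec_start@1 write@3
I1 add r1: issue@2 deps=(None,None) exec_start@2 write@3
I2 add r4: issue@3 deps=(None,None) exec_start@3 write@6
I3 add r2: issue@4 deps=(None,1) exec_start@4 write@6
I4 mul r3: issue@5 deps=(None,1) exec_start@5 write@7
I5 mul r3: issue@6 deps=(2,4) exec_start@7 write@8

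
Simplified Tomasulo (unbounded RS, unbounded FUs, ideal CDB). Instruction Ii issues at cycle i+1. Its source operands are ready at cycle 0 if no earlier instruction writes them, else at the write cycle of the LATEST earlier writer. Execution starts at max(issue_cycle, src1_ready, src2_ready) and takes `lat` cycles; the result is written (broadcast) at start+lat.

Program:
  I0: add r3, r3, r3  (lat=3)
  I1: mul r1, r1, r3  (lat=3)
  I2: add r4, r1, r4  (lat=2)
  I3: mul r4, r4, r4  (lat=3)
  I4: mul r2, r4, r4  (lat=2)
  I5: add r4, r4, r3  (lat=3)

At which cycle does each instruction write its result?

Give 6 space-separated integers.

Answer: 4 7 9 12 14 15

Derivation:
I0 add r3: issue@1 deps=(None,None) exec_start@1 write@4
I1 mul r1: issue@2 deps=(None,0) exec_start@4 write@7
I2 add r4: issue@3 deps=(1,None) exec_start@7 write@9
I3 mul r4: issue@4 deps=(2,2) exec_start@9 write@12
I4 mul r2: issue@5 deps=(3,3) exec_start@12 write@14
I5 add r4: issue@6 deps=(3,0) exec_start@12 write@15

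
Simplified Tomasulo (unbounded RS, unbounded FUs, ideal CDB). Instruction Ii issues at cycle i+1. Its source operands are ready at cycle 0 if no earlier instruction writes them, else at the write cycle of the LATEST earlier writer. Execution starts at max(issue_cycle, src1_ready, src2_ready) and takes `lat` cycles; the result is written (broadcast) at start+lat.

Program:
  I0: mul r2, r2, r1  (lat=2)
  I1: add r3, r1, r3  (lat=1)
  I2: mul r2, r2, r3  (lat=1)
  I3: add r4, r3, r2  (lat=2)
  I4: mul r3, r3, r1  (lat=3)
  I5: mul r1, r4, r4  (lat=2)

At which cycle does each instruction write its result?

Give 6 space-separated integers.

I0 mul r2: issue@1 deps=(None,None) exec_start@1 write@3
I1 add r3: issue@2 deps=(None,None) exec_start@2 write@3
I2 mul r2: issue@3 deps=(0,1) exec_start@3 write@4
I3 add r4: issue@4 deps=(1,2) exec_start@4 write@6
I4 mul r3: issue@5 deps=(1,None) exec_start@5 write@8
I5 mul r1: issue@6 deps=(3,3) exec_start@6 write@8

Answer: 3 3 4 6 8 8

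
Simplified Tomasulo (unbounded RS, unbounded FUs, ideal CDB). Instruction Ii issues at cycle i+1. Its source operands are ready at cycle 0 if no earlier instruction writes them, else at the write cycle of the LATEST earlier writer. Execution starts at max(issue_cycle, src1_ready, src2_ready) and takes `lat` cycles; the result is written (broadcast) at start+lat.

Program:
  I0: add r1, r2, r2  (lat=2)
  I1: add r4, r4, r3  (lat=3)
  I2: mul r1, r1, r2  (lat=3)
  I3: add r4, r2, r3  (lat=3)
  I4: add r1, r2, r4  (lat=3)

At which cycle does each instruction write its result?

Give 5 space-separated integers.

Answer: 3 5 6 7 10

Derivation:
I0 add r1: issue@1 deps=(None,None) exec_start@1 write@3
I1 add r4: issue@2 deps=(None,None) exec_start@2 write@5
I2 mul r1: issue@3 deps=(0,None) exec_start@3 write@6
I3 add r4: issue@4 deps=(None,None) exec_start@4 write@7
I4 add r1: issue@5 deps=(None,3) exec_start@7 write@10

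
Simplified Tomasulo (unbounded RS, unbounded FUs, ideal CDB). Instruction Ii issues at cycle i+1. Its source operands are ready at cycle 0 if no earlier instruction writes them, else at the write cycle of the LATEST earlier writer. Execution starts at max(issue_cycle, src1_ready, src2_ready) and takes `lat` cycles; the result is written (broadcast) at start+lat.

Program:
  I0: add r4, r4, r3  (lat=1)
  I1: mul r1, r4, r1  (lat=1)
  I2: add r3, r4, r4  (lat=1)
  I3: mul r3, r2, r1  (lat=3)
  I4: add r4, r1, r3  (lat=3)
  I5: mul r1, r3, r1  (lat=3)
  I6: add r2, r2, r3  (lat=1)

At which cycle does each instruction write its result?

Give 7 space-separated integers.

Answer: 2 3 4 7 10 10 8

Derivation:
I0 add r4: issue@1 deps=(None,None) exec_start@1 write@2
I1 mul r1: issue@2 deps=(0,None) exec_start@2 write@3
I2 add r3: issue@3 deps=(0,0) exec_start@3 write@4
I3 mul r3: issue@4 deps=(None,1) exec_start@4 write@7
I4 add r4: issue@5 deps=(1,3) exec_start@7 write@10
I5 mul r1: issue@6 deps=(3,1) exec_start@7 write@10
I6 add r2: issue@7 deps=(None,3) exec_start@7 write@8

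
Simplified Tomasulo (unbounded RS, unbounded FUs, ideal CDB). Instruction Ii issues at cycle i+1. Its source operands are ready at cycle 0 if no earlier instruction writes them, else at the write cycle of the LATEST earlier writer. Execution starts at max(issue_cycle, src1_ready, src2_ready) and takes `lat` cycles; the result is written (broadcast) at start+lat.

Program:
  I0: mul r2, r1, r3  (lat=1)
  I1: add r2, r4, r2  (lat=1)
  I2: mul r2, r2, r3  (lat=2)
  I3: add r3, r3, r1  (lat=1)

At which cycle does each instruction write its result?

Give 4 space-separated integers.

Answer: 2 3 5 5

Derivation:
I0 mul r2: issue@1 deps=(None,None) exec_start@1 write@2
I1 add r2: issue@2 deps=(None,0) exec_start@2 write@3
I2 mul r2: issue@3 deps=(1,None) exec_start@3 write@5
I3 add r3: issue@4 deps=(None,None) exec_start@4 write@5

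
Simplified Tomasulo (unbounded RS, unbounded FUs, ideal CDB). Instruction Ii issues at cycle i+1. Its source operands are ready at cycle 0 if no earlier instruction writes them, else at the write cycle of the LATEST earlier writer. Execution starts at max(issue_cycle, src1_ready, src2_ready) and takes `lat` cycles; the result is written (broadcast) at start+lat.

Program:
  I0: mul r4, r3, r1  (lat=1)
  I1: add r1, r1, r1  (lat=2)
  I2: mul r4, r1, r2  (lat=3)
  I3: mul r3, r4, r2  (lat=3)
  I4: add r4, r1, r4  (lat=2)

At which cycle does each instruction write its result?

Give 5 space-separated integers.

I0 mul r4: issue@1 deps=(None,None) exec_start@1 write@2
I1 add r1: issue@2 deps=(None,None) exec_start@2 write@4
I2 mul r4: issue@3 deps=(1,None) exec_start@4 write@7
I3 mul r3: issue@4 deps=(2,None) exec_start@7 write@10
I4 add r4: issue@5 deps=(1,2) exec_start@7 write@9

Answer: 2 4 7 10 9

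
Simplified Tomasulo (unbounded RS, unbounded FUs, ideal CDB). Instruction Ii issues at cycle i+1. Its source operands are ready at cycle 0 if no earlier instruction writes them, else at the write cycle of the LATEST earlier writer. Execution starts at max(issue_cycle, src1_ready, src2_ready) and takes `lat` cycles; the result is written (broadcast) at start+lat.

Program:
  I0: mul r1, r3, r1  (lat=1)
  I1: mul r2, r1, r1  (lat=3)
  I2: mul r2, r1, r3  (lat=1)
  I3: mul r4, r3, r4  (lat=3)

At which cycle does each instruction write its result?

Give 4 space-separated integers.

I0 mul r1: issue@1 deps=(None,None) exec_start@1 write@2
I1 mul r2: issue@2 deps=(0,0) exec_start@2 write@5
I2 mul r2: issue@3 deps=(0,None) exec_start@3 write@4
I3 mul r4: issue@4 deps=(None,None) exec_start@4 write@7

Answer: 2 5 4 7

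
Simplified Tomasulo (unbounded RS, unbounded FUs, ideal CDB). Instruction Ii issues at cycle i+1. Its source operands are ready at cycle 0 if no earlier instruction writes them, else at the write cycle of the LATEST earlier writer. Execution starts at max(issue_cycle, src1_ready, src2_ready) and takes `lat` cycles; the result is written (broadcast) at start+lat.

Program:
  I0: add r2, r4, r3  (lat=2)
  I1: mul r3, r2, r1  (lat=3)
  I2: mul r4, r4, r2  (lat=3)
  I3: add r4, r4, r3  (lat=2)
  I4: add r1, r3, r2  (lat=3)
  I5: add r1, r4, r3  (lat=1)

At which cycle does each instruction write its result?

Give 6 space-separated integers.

I0 add r2: issue@1 deps=(None,None) exec_start@1 write@3
I1 mul r3: issue@2 deps=(0,None) exec_start@3 write@6
I2 mul r4: issue@3 deps=(None,0) exec_start@3 write@6
I3 add r4: issue@4 deps=(2,1) exec_start@6 write@8
I4 add r1: issue@5 deps=(1,0) exec_start@6 write@9
I5 add r1: issue@6 deps=(3,1) exec_start@8 write@9

Answer: 3 6 6 8 9 9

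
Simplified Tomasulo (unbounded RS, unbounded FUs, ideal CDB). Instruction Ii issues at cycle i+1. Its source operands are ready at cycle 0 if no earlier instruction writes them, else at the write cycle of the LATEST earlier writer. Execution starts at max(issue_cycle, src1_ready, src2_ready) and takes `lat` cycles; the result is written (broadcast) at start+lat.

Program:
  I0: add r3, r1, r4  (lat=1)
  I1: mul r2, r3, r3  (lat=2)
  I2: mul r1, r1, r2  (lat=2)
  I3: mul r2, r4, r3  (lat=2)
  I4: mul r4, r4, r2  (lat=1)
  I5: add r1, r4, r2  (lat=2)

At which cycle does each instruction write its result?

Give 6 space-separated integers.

Answer: 2 4 6 6 7 9

Derivation:
I0 add r3: issue@1 deps=(None,None) exec_start@1 write@2
I1 mul r2: issue@2 deps=(0,0) exec_start@2 write@4
I2 mul r1: issue@3 deps=(None,1) exec_start@4 write@6
I3 mul r2: issue@4 deps=(None,0) exec_start@4 write@6
I4 mul r4: issue@5 deps=(None,3) exec_start@6 write@7
I5 add r1: issue@6 deps=(4,3) exec_start@7 write@9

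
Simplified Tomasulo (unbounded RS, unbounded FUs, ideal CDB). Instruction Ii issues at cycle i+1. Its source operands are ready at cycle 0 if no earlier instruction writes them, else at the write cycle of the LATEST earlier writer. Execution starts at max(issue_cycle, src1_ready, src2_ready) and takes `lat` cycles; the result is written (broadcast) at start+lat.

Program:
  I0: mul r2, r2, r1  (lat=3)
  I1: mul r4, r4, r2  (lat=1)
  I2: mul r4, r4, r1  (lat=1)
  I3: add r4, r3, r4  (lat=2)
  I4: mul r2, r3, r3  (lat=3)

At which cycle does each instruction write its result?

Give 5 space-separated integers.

I0 mul r2: issue@1 deps=(None,None) exec_start@1 write@4
I1 mul r4: issue@2 deps=(None,0) exec_start@4 write@5
I2 mul r4: issue@3 deps=(1,None) exec_start@5 write@6
I3 add r4: issue@4 deps=(None,2) exec_start@6 write@8
I4 mul r2: issue@5 deps=(None,None) exec_start@5 write@8

Answer: 4 5 6 8 8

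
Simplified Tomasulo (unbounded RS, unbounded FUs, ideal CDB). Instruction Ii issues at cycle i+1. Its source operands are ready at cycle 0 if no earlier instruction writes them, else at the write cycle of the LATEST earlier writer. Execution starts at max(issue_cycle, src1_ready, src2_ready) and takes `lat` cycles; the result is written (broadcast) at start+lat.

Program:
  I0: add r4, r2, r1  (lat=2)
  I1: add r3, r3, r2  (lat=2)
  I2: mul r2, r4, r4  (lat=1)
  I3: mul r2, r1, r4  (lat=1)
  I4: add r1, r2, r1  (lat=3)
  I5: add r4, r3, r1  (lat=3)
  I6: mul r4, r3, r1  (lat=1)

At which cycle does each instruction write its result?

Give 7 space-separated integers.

I0 add r4: issue@1 deps=(None,None) exec_start@1 write@3
I1 add r3: issue@2 deps=(None,None) exec_start@2 write@4
I2 mul r2: issue@3 deps=(0,0) exec_start@3 write@4
I3 mul r2: issue@4 deps=(None,0) exec_start@4 write@5
I4 add r1: issue@5 deps=(3,None) exec_start@5 write@8
I5 add r4: issue@6 deps=(1,4) exec_start@8 write@11
I6 mul r4: issue@7 deps=(1,4) exec_start@8 write@9

Answer: 3 4 4 5 8 11 9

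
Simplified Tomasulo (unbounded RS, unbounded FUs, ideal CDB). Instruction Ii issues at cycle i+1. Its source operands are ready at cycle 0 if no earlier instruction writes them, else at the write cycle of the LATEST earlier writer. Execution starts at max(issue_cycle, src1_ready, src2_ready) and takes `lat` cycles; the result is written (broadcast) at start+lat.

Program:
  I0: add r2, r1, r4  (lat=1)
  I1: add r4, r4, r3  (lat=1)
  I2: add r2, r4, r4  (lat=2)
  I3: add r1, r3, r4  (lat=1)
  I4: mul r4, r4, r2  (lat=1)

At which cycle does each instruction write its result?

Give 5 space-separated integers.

I0 add r2: issue@1 deps=(None,None) exec_start@1 write@2
I1 add r4: issue@2 deps=(None,None) exec_start@2 write@3
I2 add r2: issue@3 deps=(1,1) exec_start@3 write@5
I3 add r1: issue@4 deps=(None,1) exec_start@4 write@5
I4 mul r4: issue@5 deps=(1,2) exec_start@5 write@6

Answer: 2 3 5 5 6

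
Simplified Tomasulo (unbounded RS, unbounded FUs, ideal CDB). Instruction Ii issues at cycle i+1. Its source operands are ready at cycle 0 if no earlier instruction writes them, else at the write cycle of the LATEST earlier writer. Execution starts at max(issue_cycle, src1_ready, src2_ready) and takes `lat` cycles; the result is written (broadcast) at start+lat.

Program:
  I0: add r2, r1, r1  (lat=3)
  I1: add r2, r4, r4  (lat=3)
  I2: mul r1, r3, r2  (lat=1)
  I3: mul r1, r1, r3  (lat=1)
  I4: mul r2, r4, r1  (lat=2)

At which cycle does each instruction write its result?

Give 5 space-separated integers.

I0 add r2: issue@1 deps=(None,None) exec_start@1 write@4
I1 add r2: issue@2 deps=(None,None) exec_start@2 write@5
I2 mul r1: issue@3 deps=(None,1) exec_start@5 write@6
I3 mul r1: issue@4 deps=(2,None) exec_start@6 write@7
I4 mul r2: issue@5 deps=(None,3) exec_start@7 write@9

Answer: 4 5 6 7 9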